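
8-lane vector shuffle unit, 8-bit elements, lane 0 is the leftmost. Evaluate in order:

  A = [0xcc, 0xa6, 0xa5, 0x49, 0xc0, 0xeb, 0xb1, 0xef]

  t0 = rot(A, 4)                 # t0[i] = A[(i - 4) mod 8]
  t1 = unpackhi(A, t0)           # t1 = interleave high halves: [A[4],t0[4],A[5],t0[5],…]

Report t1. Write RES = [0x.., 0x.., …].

RES = [ 0xc0  0xcc  0xeb  0xa6  0xb1  0xa5  0xef  0x49 ]

t0 = [0xc0, 0xeb, 0xb1, 0xef, 0xcc, 0xa6, 0xa5, 0x49]
t1 = [0xc0, 0xcc, 0xeb, 0xa6, 0xb1, 0xa5, 0xef, 0x49]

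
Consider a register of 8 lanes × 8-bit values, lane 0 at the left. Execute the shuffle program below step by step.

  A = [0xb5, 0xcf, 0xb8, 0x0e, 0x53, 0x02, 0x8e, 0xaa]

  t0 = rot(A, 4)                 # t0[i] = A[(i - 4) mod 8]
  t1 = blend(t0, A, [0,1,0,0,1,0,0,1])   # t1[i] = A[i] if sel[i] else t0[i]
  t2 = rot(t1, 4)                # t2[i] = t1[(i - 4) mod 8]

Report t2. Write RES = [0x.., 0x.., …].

→ t0 |53|02|8e|aa|b5|cf|b8|0e|
→ t1 |53|cf|8e|aa|53|cf|b8|aa|
→ t2 |53|cf|b8|aa|53|cf|8e|aa|

RES = [ 0x53  0xcf  0xb8  0xaa  0x53  0xcf  0x8e  0xaa ]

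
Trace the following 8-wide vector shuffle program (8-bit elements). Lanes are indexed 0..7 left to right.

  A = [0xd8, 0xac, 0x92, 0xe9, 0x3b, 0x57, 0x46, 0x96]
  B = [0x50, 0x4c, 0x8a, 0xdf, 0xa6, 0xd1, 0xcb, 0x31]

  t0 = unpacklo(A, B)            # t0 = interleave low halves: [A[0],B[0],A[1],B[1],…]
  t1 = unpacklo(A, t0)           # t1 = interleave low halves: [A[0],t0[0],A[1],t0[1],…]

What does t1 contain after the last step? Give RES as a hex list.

→ t0 |d8|50|ac|4c|92|8a|e9|df|
→ t1 |d8|d8|ac|50|92|ac|e9|4c|

RES = [0xd8, 0xd8, 0xac, 0x50, 0x92, 0xac, 0xe9, 0x4c]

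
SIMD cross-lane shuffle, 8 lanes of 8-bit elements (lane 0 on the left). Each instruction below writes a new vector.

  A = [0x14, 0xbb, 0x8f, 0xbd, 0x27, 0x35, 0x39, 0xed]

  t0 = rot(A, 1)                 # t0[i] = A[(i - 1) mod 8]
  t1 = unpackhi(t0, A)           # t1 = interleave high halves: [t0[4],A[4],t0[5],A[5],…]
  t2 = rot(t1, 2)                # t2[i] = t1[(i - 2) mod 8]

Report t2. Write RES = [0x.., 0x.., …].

RES = [ 0x39  0xed  0xbd  0x27  0x27  0x35  0x35  0x39 ]

  t0: ed 14 bb 8f bd 27 35 39
  t1: bd 27 27 35 35 39 39 ed
  t2: 39 ed bd 27 27 35 35 39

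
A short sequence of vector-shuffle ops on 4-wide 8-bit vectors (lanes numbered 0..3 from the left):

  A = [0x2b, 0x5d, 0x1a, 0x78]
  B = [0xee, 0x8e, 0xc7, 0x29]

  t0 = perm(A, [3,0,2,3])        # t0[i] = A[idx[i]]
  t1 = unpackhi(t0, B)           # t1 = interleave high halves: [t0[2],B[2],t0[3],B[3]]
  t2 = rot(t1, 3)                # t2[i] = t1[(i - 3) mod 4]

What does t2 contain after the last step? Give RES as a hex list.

RES = [ 0xc7  0x78  0x29  0x1a ]

  t0: 78 2b 1a 78
  t1: 1a c7 78 29
  t2: c7 78 29 1a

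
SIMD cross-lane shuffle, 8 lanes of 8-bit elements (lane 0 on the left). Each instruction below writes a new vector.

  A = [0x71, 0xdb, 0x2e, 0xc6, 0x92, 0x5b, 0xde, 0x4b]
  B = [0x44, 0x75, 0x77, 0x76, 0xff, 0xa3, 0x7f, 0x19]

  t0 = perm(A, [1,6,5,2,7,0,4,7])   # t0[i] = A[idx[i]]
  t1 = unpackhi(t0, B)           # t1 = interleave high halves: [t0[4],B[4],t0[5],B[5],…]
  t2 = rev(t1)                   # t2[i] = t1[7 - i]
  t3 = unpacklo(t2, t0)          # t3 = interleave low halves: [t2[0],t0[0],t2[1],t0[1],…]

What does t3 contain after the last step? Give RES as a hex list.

  t0: db de 5b 2e 4b 71 92 4b
  t1: 4b ff 71 a3 92 7f 4b 19
  t2: 19 4b 7f 92 a3 71 ff 4b
  t3: 19 db 4b de 7f 5b 92 2e

RES = [0x19, 0xdb, 0x4b, 0xde, 0x7f, 0x5b, 0x92, 0x2e]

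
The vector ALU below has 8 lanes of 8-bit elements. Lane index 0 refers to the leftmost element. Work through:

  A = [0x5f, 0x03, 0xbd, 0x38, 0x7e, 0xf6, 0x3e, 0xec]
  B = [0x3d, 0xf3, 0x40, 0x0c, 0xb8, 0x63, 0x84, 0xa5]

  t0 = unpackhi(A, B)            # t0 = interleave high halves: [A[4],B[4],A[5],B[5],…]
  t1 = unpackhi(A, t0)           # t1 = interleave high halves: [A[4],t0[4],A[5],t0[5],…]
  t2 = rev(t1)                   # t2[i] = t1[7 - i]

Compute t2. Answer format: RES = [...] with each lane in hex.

RES = [0xa5, 0xec, 0xec, 0x3e, 0x84, 0xf6, 0x3e, 0x7e]

→ t0 |7e|b8|f6|63|3e|84|ec|a5|
→ t1 |7e|3e|f6|84|3e|ec|ec|a5|
→ t2 |a5|ec|ec|3e|84|f6|3e|7e|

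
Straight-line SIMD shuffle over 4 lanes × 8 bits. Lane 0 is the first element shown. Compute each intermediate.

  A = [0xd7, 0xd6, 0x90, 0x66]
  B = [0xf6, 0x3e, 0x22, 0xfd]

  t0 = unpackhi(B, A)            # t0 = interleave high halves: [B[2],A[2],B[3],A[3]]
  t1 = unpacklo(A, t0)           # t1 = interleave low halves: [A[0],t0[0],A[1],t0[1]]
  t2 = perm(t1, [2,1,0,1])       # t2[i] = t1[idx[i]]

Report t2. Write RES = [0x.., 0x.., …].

RES = [0xd6, 0x22, 0xd7, 0x22]

t0 = [0x22, 0x90, 0xfd, 0x66]
t1 = [0xd7, 0x22, 0xd6, 0x90]
t2 = [0xd6, 0x22, 0xd7, 0x22]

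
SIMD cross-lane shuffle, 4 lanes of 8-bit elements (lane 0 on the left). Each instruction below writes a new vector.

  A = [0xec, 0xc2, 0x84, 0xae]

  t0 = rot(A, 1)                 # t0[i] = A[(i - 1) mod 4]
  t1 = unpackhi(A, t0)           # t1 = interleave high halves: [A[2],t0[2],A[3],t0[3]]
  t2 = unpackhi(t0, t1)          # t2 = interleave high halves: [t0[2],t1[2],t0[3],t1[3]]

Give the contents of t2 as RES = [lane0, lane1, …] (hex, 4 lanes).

  t0: ae ec c2 84
  t1: 84 c2 ae 84
  t2: c2 ae 84 84

RES = [0xc2, 0xae, 0x84, 0x84]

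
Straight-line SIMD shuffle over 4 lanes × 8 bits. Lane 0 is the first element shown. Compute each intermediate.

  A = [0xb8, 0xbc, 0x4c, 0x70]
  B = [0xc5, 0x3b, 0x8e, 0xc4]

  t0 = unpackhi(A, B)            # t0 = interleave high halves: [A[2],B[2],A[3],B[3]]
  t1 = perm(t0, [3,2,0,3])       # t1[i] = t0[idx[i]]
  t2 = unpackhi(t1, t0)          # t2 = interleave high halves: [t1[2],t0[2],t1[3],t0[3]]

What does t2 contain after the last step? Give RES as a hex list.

t0 = [0x4c, 0x8e, 0x70, 0xc4]
t1 = [0xc4, 0x70, 0x4c, 0xc4]
t2 = [0x4c, 0x70, 0xc4, 0xc4]

RES = [0x4c, 0x70, 0xc4, 0xc4]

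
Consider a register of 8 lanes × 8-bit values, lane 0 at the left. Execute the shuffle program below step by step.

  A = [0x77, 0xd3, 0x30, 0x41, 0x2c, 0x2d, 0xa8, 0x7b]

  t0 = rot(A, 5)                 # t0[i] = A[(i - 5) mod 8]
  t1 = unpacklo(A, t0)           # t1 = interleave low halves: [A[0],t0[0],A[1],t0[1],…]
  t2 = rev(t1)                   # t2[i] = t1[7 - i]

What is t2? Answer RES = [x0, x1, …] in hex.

RES = [0xa8, 0x41, 0x2d, 0x30, 0x2c, 0xd3, 0x41, 0x77]

  t0: 41 2c 2d a8 7b 77 d3 30
  t1: 77 41 d3 2c 30 2d 41 a8
  t2: a8 41 2d 30 2c d3 41 77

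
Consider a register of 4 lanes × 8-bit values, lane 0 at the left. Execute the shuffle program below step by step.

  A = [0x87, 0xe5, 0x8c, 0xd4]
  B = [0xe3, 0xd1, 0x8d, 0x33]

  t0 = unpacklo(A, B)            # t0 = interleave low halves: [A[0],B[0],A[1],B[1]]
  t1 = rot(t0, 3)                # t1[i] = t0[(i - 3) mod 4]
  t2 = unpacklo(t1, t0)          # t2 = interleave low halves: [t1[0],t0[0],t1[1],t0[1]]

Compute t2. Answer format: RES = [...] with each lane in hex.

RES = [0xe3, 0x87, 0xe5, 0xe3]

  t0: 87 e3 e5 d1
  t1: e3 e5 d1 87
  t2: e3 87 e5 e3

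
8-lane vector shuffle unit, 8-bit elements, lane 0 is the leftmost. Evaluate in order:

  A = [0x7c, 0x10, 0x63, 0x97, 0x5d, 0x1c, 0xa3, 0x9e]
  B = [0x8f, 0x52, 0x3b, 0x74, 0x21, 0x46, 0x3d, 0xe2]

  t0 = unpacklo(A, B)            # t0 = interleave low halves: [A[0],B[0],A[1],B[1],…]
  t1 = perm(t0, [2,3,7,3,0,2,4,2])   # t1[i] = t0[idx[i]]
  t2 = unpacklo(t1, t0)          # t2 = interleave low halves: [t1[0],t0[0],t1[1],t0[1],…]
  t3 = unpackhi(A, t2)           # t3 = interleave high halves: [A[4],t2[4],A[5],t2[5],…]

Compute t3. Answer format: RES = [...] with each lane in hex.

  t0: 7c 8f 10 52 63 3b 97 74
  t1: 10 52 74 52 7c 10 63 10
  t2: 10 7c 52 8f 74 10 52 52
  t3: 5d 74 1c 10 a3 52 9e 52

RES = [0x5d, 0x74, 0x1c, 0x10, 0xa3, 0x52, 0x9e, 0x52]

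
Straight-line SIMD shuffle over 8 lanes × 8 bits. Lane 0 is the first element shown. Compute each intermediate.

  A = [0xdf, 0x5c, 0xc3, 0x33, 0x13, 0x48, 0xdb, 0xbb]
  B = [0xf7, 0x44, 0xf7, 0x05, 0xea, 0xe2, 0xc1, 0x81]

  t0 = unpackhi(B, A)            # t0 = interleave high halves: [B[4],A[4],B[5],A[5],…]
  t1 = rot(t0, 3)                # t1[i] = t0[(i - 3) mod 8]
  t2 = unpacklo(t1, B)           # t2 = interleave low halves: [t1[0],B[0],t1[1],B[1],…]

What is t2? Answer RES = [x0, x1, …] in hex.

  t0: ea 13 e2 48 c1 db 81 bb
  t1: db 81 bb ea 13 e2 48 c1
  t2: db f7 81 44 bb f7 ea 05

RES = [0xdb, 0xf7, 0x81, 0x44, 0xbb, 0xf7, 0xea, 0x05]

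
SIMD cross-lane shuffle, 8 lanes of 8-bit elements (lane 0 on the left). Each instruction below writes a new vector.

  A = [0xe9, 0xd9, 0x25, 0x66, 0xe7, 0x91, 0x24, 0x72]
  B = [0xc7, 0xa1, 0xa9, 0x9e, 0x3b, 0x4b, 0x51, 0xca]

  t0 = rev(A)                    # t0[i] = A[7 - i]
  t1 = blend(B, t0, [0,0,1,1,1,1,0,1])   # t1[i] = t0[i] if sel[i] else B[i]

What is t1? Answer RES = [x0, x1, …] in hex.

t0 = [0x72, 0x24, 0x91, 0xe7, 0x66, 0x25, 0xd9, 0xe9]
t1 = [0xc7, 0xa1, 0x91, 0xe7, 0x66, 0x25, 0x51, 0xe9]

RES = [ 0xc7  0xa1  0x91  0xe7  0x66  0x25  0x51  0xe9 ]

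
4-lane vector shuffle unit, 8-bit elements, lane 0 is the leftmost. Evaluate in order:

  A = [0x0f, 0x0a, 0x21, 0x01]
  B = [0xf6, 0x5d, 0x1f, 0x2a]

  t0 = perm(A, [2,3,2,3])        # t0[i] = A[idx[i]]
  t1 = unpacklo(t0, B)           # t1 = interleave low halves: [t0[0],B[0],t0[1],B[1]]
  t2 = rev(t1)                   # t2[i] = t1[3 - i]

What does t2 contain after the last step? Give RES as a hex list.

RES = [0x5d, 0x01, 0xf6, 0x21]

→ t0 |21|01|21|01|
→ t1 |21|f6|01|5d|
→ t2 |5d|01|f6|21|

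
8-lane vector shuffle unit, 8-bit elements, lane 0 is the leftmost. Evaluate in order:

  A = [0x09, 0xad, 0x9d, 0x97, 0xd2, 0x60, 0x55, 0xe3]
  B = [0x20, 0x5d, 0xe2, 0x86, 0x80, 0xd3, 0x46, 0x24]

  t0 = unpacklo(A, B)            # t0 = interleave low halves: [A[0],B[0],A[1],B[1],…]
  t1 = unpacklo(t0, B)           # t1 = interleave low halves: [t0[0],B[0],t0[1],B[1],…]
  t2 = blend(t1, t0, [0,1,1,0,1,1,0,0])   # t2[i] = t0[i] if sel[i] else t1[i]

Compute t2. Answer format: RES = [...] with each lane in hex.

RES = [ 0x09  0x20  0xad  0x5d  0x9d  0xe2  0x5d  0x86 ]

t0 = [0x09, 0x20, 0xad, 0x5d, 0x9d, 0xe2, 0x97, 0x86]
t1 = [0x09, 0x20, 0x20, 0x5d, 0xad, 0xe2, 0x5d, 0x86]
t2 = [0x09, 0x20, 0xad, 0x5d, 0x9d, 0xe2, 0x5d, 0x86]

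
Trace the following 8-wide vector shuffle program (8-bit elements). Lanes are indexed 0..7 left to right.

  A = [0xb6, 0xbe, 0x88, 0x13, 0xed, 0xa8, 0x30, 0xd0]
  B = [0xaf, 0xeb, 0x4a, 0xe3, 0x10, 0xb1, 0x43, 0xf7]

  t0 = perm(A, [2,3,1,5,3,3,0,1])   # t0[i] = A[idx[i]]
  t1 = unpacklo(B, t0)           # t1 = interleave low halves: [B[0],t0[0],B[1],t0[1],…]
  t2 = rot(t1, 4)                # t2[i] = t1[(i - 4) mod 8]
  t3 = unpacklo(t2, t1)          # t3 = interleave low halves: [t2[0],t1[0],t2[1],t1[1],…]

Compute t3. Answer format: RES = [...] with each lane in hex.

→ t0 |88|13|be|a8|13|13|b6|be|
→ t1 |af|88|eb|13|4a|be|e3|a8|
→ t2 |4a|be|e3|a8|af|88|eb|13|
→ t3 |4a|af|be|88|e3|eb|a8|13|

RES = [ 0x4a  0xaf  0xbe  0x88  0xe3  0xeb  0xa8  0x13 ]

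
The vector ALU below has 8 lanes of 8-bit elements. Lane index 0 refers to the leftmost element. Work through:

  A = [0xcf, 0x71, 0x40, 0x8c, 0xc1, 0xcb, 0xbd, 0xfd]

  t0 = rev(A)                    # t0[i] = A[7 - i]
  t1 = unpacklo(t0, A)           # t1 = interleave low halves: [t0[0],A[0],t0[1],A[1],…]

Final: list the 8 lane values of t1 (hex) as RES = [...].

  t0: fd bd cb c1 8c 40 71 cf
  t1: fd cf bd 71 cb 40 c1 8c

RES = [ 0xfd  0xcf  0xbd  0x71  0xcb  0x40  0xc1  0x8c ]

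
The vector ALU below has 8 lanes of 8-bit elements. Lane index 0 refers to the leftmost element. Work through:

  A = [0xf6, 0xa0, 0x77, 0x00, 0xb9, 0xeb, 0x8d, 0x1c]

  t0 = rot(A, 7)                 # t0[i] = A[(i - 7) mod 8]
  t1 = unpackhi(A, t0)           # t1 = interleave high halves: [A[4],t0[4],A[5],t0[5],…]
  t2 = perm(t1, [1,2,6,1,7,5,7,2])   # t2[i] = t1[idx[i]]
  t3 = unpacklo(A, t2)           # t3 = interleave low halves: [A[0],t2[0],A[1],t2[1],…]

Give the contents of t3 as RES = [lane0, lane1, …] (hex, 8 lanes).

→ t0 |a0|77|00|b9|eb|8d|1c|f6|
→ t1 |b9|eb|eb|8d|8d|1c|1c|f6|
→ t2 |eb|eb|1c|eb|f6|1c|f6|eb|
→ t3 |f6|eb|a0|eb|77|1c|00|eb|

RES = [0xf6, 0xeb, 0xa0, 0xeb, 0x77, 0x1c, 0x00, 0xeb]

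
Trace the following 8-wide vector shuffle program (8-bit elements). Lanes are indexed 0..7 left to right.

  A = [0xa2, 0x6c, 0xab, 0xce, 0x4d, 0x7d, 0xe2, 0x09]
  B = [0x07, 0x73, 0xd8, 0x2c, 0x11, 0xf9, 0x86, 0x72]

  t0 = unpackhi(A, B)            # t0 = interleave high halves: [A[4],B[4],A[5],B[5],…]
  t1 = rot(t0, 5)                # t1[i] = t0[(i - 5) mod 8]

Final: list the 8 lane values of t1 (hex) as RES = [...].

  t0: 4d 11 7d f9 e2 86 09 72
  t1: f9 e2 86 09 72 4d 11 7d

RES = [ 0xf9  0xe2  0x86  0x09  0x72  0x4d  0x11  0x7d ]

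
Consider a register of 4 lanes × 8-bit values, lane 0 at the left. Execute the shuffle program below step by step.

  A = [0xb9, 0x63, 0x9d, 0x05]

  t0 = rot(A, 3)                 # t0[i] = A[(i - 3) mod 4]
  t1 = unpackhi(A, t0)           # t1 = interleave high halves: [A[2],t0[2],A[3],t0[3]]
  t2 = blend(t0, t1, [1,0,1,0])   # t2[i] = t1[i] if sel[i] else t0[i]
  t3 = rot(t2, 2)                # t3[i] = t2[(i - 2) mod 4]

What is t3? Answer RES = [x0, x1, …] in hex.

RES = [0x05, 0xb9, 0x9d, 0x9d]

  t0: 63 9d 05 b9
  t1: 9d 05 05 b9
  t2: 9d 9d 05 b9
  t3: 05 b9 9d 9d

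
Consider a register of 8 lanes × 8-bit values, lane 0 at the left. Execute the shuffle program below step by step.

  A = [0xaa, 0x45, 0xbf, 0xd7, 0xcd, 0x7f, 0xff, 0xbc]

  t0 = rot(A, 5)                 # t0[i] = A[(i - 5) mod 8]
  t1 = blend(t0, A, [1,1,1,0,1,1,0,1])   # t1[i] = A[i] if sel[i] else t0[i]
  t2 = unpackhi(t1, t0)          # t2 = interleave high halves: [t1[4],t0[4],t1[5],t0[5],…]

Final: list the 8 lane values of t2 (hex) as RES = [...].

t0 = [0xd7, 0xcd, 0x7f, 0xff, 0xbc, 0xaa, 0x45, 0xbf]
t1 = [0xaa, 0x45, 0xbf, 0xff, 0xcd, 0x7f, 0x45, 0xbc]
t2 = [0xcd, 0xbc, 0x7f, 0xaa, 0x45, 0x45, 0xbc, 0xbf]

RES = [0xcd, 0xbc, 0x7f, 0xaa, 0x45, 0x45, 0xbc, 0xbf]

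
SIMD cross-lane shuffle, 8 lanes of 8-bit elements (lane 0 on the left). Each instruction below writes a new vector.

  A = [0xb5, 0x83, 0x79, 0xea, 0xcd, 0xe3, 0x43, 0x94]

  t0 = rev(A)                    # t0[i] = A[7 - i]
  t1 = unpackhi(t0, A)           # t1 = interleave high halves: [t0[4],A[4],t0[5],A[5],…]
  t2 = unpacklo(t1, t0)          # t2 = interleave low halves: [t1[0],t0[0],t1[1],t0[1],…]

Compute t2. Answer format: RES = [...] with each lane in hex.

RES = [0xea, 0x94, 0xcd, 0x43, 0x79, 0xe3, 0xe3, 0xcd]

→ t0 |94|43|e3|cd|ea|79|83|b5|
→ t1 |ea|cd|79|e3|83|43|b5|94|
→ t2 |ea|94|cd|43|79|e3|e3|cd|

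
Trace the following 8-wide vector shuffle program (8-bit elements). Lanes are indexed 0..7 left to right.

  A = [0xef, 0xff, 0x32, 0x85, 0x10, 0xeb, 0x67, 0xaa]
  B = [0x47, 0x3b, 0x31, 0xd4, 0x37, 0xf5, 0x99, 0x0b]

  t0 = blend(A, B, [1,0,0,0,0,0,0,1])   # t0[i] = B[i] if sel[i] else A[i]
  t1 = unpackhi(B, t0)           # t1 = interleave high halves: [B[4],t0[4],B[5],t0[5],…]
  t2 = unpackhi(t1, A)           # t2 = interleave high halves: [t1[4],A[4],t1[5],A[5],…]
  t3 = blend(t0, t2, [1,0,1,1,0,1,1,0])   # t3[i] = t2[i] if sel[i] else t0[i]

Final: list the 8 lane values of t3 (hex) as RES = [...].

  t0: 47 ff 32 85 10 eb 67 0b
  t1: 37 10 f5 eb 99 67 0b 0b
  t2: 99 10 67 eb 0b 67 0b aa
  t3: 99 ff 67 eb 10 67 0b 0b

RES = [0x99, 0xff, 0x67, 0xeb, 0x10, 0x67, 0x0b, 0x0b]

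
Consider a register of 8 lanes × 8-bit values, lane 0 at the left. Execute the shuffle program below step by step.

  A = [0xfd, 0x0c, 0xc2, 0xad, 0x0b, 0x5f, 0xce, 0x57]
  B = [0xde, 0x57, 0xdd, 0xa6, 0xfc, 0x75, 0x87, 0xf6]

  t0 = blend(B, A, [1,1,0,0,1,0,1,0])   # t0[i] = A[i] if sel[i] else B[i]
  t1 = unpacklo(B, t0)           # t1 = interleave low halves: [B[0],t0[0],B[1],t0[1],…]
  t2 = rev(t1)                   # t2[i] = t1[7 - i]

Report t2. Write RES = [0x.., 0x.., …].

RES = [ 0xa6  0xa6  0xdd  0xdd  0x0c  0x57  0xfd  0xde ]

  t0: fd 0c dd a6 0b 75 ce f6
  t1: de fd 57 0c dd dd a6 a6
  t2: a6 a6 dd dd 0c 57 fd de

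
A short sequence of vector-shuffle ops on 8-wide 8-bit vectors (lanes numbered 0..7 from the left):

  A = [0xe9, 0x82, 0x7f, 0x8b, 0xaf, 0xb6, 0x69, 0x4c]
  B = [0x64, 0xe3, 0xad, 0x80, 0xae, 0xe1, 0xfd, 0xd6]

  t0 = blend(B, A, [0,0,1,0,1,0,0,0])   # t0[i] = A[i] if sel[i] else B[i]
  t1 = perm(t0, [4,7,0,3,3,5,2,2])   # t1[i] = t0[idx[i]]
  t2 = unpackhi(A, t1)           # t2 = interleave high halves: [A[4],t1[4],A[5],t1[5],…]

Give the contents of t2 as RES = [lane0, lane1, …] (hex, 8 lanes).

→ t0 |64|e3|7f|80|af|e1|fd|d6|
→ t1 |af|d6|64|80|80|e1|7f|7f|
→ t2 |af|80|b6|e1|69|7f|4c|7f|

RES = [ 0xaf  0x80  0xb6  0xe1  0x69  0x7f  0x4c  0x7f ]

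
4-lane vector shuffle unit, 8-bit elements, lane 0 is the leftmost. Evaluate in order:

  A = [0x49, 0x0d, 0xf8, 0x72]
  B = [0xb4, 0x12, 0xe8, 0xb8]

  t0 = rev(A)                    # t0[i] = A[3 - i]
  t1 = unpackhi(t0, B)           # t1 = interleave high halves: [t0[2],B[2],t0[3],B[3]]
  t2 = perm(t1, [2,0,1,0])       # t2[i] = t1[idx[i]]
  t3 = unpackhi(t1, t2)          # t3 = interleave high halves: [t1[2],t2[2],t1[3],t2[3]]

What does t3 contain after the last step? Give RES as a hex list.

RES = [0x49, 0xe8, 0xb8, 0x0d]

  t0: 72 f8 0d 49
  t1: 0d e8 49 b8
  t2: 49 0d e8 0d
  t3: 49 e8 b8 0d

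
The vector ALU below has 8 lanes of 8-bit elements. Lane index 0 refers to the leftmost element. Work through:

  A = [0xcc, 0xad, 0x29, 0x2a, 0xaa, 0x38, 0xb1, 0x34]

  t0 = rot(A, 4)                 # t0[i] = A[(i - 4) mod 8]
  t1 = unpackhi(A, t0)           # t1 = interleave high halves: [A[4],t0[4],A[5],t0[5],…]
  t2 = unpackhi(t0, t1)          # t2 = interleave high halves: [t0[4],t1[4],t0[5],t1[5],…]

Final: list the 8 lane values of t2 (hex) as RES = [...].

→ t0 |aa|38|b1|34|cc|ad|29|2a|
→ t1 |aa|cc|38|ad|b1|29|34|2a|
→ t2 |cc|b1|ad|29|29|34|2a|2a|

RES = [ 0xcc  0xb1  0xad  0x29  0x29  0x34  0x2a  0x2a ]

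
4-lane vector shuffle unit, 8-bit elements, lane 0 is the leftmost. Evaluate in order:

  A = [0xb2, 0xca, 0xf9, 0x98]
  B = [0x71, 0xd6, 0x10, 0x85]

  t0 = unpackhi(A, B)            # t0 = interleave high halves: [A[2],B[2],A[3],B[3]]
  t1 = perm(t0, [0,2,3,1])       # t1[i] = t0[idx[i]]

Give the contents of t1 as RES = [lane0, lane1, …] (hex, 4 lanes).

RES = [ 0xf9  0x98  0x85  0x10 ]

  t0: f9 10 98 85
  t1: f9 98 85 10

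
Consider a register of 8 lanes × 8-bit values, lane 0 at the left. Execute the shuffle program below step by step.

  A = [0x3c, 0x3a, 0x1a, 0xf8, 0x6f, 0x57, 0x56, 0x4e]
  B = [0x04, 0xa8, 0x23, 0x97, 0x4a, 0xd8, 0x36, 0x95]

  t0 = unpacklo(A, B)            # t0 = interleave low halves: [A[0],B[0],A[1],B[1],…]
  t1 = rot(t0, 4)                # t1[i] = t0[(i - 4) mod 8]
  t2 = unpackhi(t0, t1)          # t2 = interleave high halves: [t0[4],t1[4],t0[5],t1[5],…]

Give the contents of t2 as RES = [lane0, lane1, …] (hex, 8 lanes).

→ t0 |3c|04|3a|a8|1a|23|f8|97|
→ t1 |1a|23|f8|97|3c|04|3a|a8|
→ t2 |1a|3c|23|04|f8|3a|97|a8|

RES = [0x1a, 0x3c, 0x23, 0x04, 0xf8, 0x3a, 0x97, 0xa8]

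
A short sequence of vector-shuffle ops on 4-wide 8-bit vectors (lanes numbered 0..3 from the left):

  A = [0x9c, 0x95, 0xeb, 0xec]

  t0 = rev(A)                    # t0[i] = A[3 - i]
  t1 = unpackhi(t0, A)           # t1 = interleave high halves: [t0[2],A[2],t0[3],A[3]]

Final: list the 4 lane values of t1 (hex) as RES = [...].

RES = [0x95, 0xeb, 0x9c, 0xec]

  t0: ec eb 95 9c
  t1: 95 eb 9c ec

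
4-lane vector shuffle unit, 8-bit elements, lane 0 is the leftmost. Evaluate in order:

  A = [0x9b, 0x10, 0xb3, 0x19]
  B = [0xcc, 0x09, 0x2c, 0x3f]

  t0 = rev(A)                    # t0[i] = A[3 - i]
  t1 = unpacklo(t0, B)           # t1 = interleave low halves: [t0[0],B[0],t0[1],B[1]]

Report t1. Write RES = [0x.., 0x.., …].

RES = [ 0x19  0xcc  0xb3  0x09 ]

t0 = [0x19, 0xb3, 0x10, 0x9b]
t1 = [0x19, 0xcc, 0xb3, 0x09]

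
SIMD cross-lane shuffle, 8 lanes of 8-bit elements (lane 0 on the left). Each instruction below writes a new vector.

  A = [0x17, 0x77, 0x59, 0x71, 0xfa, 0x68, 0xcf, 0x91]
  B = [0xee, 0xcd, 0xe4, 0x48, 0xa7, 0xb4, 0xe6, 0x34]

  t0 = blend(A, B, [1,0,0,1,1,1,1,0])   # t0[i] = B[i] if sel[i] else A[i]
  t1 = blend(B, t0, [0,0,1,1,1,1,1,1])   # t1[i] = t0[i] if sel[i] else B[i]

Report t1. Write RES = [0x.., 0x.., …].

t0 = [0xee, 0x77, 0x59, 0x48, 0xa7, 0xb4, 0xe6, 0x91]
t1 = [0xee, 0xcd, 0x59, 0x48, 0xa7, 0xb4, 0xe6, 0x91]

RES = [ 0xee  0xcd  0x59  0x48  0xa7  0xb4  0xe6  0x91 ]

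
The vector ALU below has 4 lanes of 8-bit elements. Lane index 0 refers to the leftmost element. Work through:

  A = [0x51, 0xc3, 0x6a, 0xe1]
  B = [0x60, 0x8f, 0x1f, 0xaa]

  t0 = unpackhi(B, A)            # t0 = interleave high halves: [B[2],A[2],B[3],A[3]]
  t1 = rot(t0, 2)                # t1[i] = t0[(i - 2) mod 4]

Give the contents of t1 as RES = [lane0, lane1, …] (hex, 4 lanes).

RES = [ 0xaa  0xe1  0x1f  0x6a ]

  t0: 1f 6a aa e1
  t1: aa e1 1f 6a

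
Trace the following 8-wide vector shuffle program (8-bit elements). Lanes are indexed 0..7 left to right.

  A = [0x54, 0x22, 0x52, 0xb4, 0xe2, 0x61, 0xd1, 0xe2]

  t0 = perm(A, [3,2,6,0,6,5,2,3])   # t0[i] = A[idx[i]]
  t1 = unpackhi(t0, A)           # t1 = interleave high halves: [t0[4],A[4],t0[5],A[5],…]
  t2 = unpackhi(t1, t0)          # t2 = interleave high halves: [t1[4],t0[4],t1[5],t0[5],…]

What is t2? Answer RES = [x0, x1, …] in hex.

RES = [ 0x52  0xd1  0xd1  0x61  0xb4  0x52  0xe2  0xb4 ]

→ t0 |b4|52|d1|54|d1|61|52|b4|
→ t1 |d1|e2|61|61|52|d1|b4|e2|
→ t2 |52|d1|d1|61|b4|52|e2|b4|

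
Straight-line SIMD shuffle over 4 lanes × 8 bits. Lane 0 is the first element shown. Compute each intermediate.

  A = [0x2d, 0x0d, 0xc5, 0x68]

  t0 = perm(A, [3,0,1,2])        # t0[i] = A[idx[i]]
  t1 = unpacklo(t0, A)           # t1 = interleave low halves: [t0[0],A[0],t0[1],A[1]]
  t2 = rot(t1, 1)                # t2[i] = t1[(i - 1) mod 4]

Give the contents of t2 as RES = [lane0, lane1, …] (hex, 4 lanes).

RES = [ 0x0d  0x68  0x2d  0x2d ]

t0 = [0x68, 0x2d, 0x0d, 0xc5]
t1 = [0x68, 0x2d, 0x2d, 0x0d]
t2 = [0x0d, 0x68, 0x2d, 0x2d]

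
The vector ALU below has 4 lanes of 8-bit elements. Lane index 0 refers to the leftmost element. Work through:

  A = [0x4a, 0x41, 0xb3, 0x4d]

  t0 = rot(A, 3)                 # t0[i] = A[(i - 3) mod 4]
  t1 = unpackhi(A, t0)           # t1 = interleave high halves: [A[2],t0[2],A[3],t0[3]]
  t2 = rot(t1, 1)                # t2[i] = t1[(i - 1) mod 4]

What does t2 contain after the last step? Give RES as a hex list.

RES = [0x4a, 0xb3, 0x4d, 0x4d]

t0 = [0x41, 0xb3, 0x4d, 0x4a]
t1 = [0xb3, 0x4d, 0x4d, 0x4a]
t2 = [0x4a, 0xb3, 0x4d, 0x4d]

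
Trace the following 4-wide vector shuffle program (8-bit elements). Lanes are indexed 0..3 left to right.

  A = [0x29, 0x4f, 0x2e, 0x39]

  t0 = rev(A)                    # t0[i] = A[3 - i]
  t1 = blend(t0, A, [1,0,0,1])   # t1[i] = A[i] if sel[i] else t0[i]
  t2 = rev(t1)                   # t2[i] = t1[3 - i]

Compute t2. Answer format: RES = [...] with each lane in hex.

t0 = [0x39, 0x2e, 0x4f, 0x29]
t1 = [0x29, 0x2e, 0x4f, 0x39]
t2 = [0x39, 0x4f, 0x2e, 0x29]

RES = [0x39, 0x4f, 0x2e, 0x29]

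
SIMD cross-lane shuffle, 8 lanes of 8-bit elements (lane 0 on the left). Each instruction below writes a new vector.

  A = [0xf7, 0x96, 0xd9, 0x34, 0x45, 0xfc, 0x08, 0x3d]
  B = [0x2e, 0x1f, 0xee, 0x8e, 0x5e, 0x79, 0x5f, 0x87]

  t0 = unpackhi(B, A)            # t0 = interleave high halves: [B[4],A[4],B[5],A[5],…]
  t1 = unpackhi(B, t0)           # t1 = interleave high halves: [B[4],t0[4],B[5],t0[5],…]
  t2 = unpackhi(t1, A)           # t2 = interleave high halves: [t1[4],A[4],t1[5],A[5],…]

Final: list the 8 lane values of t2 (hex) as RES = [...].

RES = [0x5f, 0x45, 0x87, 0xfc, 0x87, 0x08, 0x3d, 0x3d]

  t0: 5e 45 79 fc 5f 08 87 3d
  t1: 5e 5f 79 08 5f 87 87 3d
  t2: 5f 45 87 fc 87 08 3d 3d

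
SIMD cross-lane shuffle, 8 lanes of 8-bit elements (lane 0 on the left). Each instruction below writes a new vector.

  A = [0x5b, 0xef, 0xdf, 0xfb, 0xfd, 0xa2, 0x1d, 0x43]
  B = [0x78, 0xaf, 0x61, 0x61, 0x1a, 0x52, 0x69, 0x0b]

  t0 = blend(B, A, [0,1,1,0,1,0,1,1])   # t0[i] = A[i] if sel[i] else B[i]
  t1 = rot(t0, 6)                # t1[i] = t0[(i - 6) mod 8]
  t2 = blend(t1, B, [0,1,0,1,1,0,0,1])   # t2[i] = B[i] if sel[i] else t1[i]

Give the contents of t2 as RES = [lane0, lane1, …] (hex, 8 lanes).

t0 = [0x78, 0xef, 0xdf, 0x61, 0xfd, 0x52, 0x1d, 0x43]
t1 = [0xdf, 0x61, 0xfd, 0x52, 0x1d, 0x43, 0x78, 0xef]
t2 = [0xdf, 0xaf, 0xfd, 0x61, 0x1a, 0x43, 0x78, 0x0b]

RES = [0xdf, 0xaf, 0xfd, 0x61, 0x1a, 0x43, 0x78, 0x0b]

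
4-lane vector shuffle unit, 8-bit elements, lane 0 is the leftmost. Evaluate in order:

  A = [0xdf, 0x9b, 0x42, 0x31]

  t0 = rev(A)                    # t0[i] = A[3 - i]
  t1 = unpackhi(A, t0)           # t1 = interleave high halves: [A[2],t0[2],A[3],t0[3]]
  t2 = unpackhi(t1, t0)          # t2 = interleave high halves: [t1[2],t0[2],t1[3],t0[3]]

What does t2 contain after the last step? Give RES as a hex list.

→ t0 |31|42|9b|df|
→ t1 |42|9b|31|df|
→ t2 |31|9b|df|df|

RES = [ 0x31  0x9b  0xdf  0xdf ]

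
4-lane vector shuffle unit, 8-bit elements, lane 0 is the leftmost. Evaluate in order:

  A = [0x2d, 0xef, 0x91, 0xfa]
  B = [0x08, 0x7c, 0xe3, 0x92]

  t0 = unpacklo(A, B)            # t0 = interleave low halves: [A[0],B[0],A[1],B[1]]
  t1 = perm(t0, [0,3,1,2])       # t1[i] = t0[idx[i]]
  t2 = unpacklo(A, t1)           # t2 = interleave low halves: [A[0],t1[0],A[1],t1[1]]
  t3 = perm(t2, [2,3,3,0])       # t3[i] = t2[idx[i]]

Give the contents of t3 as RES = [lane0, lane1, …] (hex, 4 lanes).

RES = [ 0xef  0x7c  0x7c  0x2d ]

t0 = [0x2d, 0x08, 0xef, 0x7c]
t1 = [0x2d, 0x7c, 0x08, 0xef]
t2 = [0x2d, 0x2d, 0xef, 0x7c]
t3 = [0xef, 0x7c, 0x7c, 0x2d]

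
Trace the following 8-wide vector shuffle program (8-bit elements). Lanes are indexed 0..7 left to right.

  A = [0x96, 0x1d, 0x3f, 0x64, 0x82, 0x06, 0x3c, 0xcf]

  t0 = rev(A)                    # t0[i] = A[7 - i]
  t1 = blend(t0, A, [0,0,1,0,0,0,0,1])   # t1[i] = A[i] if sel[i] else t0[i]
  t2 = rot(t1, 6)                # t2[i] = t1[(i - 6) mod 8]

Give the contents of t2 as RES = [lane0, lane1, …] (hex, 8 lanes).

→ t0 |cf|3c|06|82|64|3f|1d|96|
→ t1 |cf|3c|3f|82|64|3f|1d|cf|
→ t2 |3f|82|64|3f|1d|cf|cf|3c|

RES = [ 0x3f  0x82  0x64  0x3f  0x1d  0xcf  0xcf  0x3c ]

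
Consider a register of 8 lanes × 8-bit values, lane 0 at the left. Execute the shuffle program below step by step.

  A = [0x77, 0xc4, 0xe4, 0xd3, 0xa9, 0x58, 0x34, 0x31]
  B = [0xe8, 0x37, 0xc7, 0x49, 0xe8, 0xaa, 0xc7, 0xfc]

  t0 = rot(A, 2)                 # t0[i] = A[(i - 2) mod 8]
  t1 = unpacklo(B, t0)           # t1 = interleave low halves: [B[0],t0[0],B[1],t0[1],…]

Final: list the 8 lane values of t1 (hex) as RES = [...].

RES = [ 0xe8  0x34  0x37  0x31  0xc7  0x77  0x49  0xc4 ]

→ t0 |34|31|77|c4|e4|d3|a9|58|
→ t1 |e8|34|37|31|c7|77|49|c4|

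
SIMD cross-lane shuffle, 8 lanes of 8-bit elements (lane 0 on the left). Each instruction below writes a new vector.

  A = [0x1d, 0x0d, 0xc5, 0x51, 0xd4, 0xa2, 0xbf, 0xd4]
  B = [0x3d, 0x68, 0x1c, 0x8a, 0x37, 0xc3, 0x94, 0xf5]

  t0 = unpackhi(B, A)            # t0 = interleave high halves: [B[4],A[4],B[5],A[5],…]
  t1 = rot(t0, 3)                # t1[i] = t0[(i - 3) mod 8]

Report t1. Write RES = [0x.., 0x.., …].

RES = [ 0xbf  0xf5  0xd4  0x37  0xd4  0xc3  0xa2  0x94 ]

  t0: 37 d4 c3 a2 94 bf f5 d4
  t1: bf f5 d4 37 d4 c3 a2 94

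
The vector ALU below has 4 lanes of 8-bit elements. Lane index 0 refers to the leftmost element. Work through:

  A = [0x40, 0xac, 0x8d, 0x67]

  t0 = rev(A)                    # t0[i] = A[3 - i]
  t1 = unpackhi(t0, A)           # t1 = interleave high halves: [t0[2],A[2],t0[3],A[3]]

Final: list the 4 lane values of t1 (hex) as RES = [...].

  t0: 67 8d ac 40
  t1: ac 8d 40 67

RES = [ 0xac  0x8d  0x40  0x67 ]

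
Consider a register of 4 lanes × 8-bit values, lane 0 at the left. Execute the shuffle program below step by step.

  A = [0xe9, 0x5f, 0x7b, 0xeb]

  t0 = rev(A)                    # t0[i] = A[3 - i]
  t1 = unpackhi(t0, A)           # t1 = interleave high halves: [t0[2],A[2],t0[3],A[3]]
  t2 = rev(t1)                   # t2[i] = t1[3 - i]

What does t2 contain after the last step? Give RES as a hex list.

RES = [0xeb, 0xe9, 0x7b, 0x5f]

  t0: eb 7b 5f e9
  t1: 5f 7b e9 eb
  t2: eb e9 7b 5f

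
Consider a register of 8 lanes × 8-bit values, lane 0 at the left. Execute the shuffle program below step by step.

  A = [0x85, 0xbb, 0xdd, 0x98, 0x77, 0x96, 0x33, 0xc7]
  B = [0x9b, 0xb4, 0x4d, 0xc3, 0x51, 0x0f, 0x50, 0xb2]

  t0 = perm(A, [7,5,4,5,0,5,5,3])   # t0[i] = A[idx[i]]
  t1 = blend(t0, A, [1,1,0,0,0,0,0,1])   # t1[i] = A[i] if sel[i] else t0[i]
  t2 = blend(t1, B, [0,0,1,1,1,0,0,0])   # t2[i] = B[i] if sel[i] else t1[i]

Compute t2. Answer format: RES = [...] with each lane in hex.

RES = [0x85, 0xbb, 0x4d, 0xc3, 0x51, 0x96, 0x96, 0xc7]

  t0: c7 96 77 96 85 96 96 98
  t1: 85 bb 77 96 85 96 96 c7
  t2: 85 bb 4d c3 51 96 96 c7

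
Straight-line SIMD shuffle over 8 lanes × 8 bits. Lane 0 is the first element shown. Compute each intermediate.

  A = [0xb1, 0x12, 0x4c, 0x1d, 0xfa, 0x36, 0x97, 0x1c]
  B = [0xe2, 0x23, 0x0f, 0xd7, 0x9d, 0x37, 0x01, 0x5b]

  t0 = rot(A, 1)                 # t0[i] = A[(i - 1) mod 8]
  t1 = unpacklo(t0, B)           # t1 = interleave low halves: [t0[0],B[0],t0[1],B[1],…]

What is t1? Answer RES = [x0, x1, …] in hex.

→ t0 |1c|b1|12|4c|1d|fa|36|97|
→ t1 |1c|e2|b1|23|12|0f|4c|d7|

RES = [0x1c, 0xe2, 0xb1, 0x23, 0x12, 0x0f, 0x4c, 0xd7]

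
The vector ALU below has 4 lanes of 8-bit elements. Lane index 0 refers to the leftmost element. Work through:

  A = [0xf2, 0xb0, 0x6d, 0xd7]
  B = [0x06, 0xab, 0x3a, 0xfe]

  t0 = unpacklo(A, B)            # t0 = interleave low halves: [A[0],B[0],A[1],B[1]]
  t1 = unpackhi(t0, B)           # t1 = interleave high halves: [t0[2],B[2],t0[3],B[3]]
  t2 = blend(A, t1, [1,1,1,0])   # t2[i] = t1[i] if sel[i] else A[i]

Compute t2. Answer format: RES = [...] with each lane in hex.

→ t0 |f2|06|b0|ab|
→ t1 |b0|3a|ab|fe|
→ t2 |b0|3a|ab|d7|

RES = [0xb0, 0x3a, 0xab, 0xd7]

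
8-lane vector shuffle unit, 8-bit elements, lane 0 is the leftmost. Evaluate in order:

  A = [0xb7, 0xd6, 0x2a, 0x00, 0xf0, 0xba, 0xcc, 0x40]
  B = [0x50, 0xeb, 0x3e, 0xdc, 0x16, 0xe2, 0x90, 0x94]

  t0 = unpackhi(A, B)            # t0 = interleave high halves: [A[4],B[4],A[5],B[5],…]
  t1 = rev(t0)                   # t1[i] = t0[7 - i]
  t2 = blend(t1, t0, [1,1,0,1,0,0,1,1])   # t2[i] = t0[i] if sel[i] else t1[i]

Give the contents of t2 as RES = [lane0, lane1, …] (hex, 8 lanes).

RES = [ 0xf0  0x16  0x90  0xe2  0xe2  0xba  0x40  0x94 ]

  t0: f0 16 ba e2 cc 90 40 94
  t1: 94 40 90 cc e2 ba 16 f0
  t2: f0 16 90 e2 e2 ba 40 94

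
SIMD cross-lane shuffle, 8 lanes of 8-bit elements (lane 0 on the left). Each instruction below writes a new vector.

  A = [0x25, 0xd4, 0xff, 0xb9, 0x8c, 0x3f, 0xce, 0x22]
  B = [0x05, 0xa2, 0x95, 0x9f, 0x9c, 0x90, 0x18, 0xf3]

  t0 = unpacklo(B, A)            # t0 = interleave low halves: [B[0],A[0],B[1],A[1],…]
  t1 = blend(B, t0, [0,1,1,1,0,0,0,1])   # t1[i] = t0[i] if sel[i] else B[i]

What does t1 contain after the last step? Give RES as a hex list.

→ t0 |05|25|a2|d4|95|ff|9f|b9|
→ t1 |05|25|a2|d4|9c|90|18|b9|

RES = [ 0x05  0x25  0xa2  0xd4  0x9c  0x90  0x18  0xb9 ]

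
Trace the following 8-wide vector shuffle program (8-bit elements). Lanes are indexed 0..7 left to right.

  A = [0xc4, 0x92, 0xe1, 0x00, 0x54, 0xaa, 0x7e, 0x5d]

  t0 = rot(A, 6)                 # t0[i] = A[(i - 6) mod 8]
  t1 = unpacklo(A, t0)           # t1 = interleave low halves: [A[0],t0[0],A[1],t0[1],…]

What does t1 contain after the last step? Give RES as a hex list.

→ t0 |e1|00|54|aa|7e|5d|c4|92|
→ t1 |c4|e1|92|00|e1|54|00|aa|

RES = [ 0xc4  0xe1  0x92  0x00  0xe1  0x54  0x00  0xaa ]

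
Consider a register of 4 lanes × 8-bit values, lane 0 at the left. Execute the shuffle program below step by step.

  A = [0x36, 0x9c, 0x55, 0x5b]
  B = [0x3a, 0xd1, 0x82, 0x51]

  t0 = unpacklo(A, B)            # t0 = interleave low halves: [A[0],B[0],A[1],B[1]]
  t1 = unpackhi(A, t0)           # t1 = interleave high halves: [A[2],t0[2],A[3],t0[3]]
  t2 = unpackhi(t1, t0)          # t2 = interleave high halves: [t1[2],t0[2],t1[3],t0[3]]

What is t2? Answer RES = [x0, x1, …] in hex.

RES = [ 0x5b  0x9c  0xd1  0xd1 ]

  t0: 36 3a 9c d1
  t1: 55 9c 5b d1
  t2: 5b 9c d1 d1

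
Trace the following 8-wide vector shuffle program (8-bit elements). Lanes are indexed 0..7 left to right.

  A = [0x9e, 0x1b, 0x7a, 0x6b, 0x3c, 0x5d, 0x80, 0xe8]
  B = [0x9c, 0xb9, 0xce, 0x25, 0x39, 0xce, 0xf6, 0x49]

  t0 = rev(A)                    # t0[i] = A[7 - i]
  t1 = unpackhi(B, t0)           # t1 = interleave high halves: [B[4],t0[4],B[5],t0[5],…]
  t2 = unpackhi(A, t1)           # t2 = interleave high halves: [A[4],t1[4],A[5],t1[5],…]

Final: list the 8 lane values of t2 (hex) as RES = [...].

RES = [0x3c, 0xf6, 0x5d, 0x1b, 0x80, 0x49, 0xe8, 0x9e]

→ t0 |e8|80|5d|3c|6b|7a|1b|9e|
→ t1 |39|6b|ce|7a|f6|1b|49|9e|
→ t2 |3c|f6|5d|1b|80|49|e8|9e|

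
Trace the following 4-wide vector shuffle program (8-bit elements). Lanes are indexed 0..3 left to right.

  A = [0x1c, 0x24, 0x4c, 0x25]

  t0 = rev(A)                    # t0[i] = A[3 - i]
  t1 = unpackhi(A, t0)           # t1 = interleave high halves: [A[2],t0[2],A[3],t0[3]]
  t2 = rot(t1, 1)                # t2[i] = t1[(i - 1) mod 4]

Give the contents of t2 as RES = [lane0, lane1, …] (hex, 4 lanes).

RES = [0x1c, 0x4c, 0x24, 0x25]

t0 = [0x25, 0x4c, 0x24, 0x1c]
t1 = [0x4c, 0x24, 0x25, 0x1c]
t2 = [0x1c, 0x4c, 0x24, 0x25]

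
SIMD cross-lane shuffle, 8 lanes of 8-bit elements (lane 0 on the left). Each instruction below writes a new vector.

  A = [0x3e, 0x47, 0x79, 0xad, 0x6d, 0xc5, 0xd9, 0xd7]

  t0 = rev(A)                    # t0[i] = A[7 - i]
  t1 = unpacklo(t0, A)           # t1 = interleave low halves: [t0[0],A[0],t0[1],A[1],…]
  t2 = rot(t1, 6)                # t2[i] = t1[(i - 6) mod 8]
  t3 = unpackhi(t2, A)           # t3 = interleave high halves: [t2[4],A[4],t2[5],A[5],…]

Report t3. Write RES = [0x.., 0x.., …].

RES = [0x6d, 0x6d, 0xad, 0xc5, 0xd7, 0xd9, 0x3e, 0xd7]

  t0: d7 d9 c5 6d ad 79 47 3e
  t1: d7 3e d9 47 c5 79 6d ad
  t2: d9 47 c5 79 6d ad d7 3e
  t3: 6d 6d ad c5 d7 d9 3e d7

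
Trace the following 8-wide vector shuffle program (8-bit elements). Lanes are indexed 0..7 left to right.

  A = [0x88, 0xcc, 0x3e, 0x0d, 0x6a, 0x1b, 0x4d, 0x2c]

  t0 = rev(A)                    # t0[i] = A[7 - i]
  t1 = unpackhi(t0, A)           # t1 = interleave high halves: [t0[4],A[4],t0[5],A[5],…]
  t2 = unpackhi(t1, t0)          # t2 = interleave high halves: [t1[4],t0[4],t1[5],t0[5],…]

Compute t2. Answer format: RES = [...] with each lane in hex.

RES = [0xcc, 0x0d, 0x4d, 0x3e, 0x88, 0xcc, 0x2c, 0x88]

→ t0 |2c|4d|1b|6a|0d|3e|cc|88|
→ t1 |0d|6a|3e|1b|cc|4d|88|2c|
→ t2 |cc|0d|4d|3e|88|cc|2c|88|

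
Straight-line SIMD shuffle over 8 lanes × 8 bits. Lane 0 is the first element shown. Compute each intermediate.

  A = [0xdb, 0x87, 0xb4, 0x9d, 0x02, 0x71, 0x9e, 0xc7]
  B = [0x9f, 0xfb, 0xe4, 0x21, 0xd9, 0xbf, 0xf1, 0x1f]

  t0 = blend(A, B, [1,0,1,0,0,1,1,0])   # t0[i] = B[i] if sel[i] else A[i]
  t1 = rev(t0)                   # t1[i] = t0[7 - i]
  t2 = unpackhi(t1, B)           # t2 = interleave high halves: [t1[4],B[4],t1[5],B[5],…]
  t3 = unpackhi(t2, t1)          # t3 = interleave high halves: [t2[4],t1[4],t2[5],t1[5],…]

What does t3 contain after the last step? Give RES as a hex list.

RES = [0x87, 0x9d, 0xf1, 0xe4, 0x9f, 0x87, 0x1f, 0x9f]

t0 = [0x9f, 0x87, 0xe4, 0x9d, 0x02, 0xbf, 0xf1, 0xc7]
t1 = [0xc7, 0xf1, 0xbf, 0x02, 0x9d, 0xe4, 0x87, 0x9f]
t2 = [0x9d, 0xd9, 0xe4, 0xbf, 0x87, 0xf1, 0x9f, 0x1f]
t3 = [0x87, 0x9d, 0xf1, 0xe4, 0x9f, 0x87, 0x1f, 0x9f]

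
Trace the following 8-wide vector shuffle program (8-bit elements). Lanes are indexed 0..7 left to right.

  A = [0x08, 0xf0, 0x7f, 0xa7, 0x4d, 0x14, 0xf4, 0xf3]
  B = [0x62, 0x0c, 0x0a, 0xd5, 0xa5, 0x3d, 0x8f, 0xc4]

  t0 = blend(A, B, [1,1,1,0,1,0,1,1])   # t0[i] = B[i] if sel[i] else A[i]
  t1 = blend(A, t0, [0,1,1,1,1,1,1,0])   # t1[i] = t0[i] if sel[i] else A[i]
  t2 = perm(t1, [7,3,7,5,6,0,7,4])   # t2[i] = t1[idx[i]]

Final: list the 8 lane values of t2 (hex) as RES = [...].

RES = [0xf3, 0xa7, 0xf3, 0x14, 0x8f, 0x08, 0xf3, 0xa5]

t0 = [0x62, 0x0c, 0x0a, 0xa7, 0xa5, 0x14, 0x8f, 0xc4]
t1 = [0x08, 0x0c, 0x0a, 0xa7, 0xa5, 0x14, 0x8f, 0xf3]
t2 = [0xf3, 0xa7, 0xf3, 0x14, 0x8f, 0x08, 0xf3, 0xa5]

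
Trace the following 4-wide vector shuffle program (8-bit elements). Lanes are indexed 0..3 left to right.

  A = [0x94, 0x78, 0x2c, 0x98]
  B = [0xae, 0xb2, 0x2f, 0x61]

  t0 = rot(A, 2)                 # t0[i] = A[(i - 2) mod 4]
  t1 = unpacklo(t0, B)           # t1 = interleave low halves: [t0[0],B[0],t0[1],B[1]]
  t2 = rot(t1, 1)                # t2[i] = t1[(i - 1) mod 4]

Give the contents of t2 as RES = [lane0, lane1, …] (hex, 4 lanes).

RES = [0xb2, 0x2c, 0xae, 0x98]

  t0: 2c 98 94 78
  t1: 2c ae 98 b2
  t2: b2 2c ae 98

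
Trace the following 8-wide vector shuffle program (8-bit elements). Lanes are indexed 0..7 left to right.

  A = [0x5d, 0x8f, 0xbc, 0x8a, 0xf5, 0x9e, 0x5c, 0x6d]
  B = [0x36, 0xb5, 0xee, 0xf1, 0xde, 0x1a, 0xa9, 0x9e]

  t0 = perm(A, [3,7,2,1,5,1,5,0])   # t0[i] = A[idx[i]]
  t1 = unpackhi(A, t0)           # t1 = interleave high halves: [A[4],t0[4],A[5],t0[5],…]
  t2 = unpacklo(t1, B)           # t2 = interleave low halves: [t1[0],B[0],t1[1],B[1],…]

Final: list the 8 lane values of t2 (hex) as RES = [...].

RES = [0xf5, 0x36, 0x9e, 0xb5, 0x9e, 0xee, 0x8f, 0xf1]

→ t0 |8a|6d|bc|8f|9e|8f|9e|5d|
→ t1 |f5|9e|9e|8f|5c|9e|6d|5d|
→ t2 |f5|36|9e|b5|9e|ee|8f|f1|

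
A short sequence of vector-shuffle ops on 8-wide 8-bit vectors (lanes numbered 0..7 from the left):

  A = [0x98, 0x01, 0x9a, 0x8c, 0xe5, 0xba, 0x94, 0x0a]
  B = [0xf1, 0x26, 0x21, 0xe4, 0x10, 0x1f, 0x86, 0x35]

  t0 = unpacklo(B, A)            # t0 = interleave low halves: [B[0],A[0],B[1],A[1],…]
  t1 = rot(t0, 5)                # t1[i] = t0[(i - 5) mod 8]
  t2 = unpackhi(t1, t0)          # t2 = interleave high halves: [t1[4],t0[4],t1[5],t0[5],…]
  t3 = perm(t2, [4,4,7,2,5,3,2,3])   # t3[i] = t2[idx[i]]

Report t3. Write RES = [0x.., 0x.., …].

RES = [ 0x98  0x98  0x8c  0xf1  0xe4  0x9a  0xf1  0x9a ]

  t0: f1 98 26 01 21 9a e4 8c
  t1: 01 21 9a e4 8c f1 98 26
  t2: 8c 21 f1 9a 98 e4 26 8c
  t3: 98 98 8c f1 e4 9a f1 9a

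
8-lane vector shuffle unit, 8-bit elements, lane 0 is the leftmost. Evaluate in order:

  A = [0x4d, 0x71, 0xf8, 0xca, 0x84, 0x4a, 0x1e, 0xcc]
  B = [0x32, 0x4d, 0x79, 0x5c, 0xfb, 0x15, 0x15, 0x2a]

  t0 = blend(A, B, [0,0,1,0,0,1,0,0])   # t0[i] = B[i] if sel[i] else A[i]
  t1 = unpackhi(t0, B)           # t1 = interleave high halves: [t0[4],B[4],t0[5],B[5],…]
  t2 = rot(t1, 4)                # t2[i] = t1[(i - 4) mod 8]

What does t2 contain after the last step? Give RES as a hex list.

RES = [0x1e, 0x15, 0xcc, 0x2a, 0x84, 0xfb, 0x15, 0x15]

  t0: 4d 71 79 ca 84 15 1e cc
  t1: 84 fb 15 15 1e 15 cc 2a
  t2: 1e 15 cc 2a 84 fb 15 15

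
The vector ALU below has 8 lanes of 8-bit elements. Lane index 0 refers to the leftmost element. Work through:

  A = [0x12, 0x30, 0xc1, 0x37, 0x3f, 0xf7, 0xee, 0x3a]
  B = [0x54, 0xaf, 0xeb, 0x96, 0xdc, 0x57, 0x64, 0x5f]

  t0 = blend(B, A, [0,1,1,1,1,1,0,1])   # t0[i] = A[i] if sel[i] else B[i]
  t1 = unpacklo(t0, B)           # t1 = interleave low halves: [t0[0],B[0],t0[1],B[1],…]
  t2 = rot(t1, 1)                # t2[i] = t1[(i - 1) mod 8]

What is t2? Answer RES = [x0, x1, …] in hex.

RES = [ 0x96  0x54  0x54  0x30  0xaf  0xc1  0xeb  0x37 ]

t0 = [0x54, 0x30, 0xc1, 0x37, 0x3f, 0xf7, 0x64, 0x3a]
t1 = [0x54, 0x54, 0x30, 0xaf, 0xc1, 0xeb, 0x37, 0x96]
t2 = [0x96, 0x54, 0x54, 0x30, 0xaf, 0xc1, 0xeb, 0x37]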